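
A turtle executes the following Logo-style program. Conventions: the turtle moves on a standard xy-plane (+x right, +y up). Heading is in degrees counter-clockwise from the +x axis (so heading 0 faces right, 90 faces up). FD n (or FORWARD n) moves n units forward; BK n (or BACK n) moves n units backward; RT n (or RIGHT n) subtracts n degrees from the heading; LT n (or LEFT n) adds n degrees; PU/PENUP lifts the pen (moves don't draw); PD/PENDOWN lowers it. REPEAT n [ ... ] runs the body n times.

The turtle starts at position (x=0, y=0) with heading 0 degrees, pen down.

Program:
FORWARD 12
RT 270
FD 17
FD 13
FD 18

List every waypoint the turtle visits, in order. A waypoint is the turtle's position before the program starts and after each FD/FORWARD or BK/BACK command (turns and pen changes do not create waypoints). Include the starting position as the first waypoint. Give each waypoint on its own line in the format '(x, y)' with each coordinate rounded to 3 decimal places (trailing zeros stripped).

Answer: (0, 0)
(12, 0)
(12, 17)
(12, 30)
(12, 48)

Derivation:
Executing turtle program step by step:
Start: pos=(0,0), heading=0, pen down
FD 12: (0,0) -> (12,0) [heading=0, draw]
RT 270: heading 0 -> 90
FD 17: (12,0) -> (12,17) [heading=90, draw]
FD 13: (12,17) -> (12,30) [heading=90, draw]
FD 18: (12,30) -> (12,48) [heading=90, draw]
Final: pos=(12,48), heading=90, 4 segment(s) drawn
Waypoints (5 total):
(0, 0)
(12, 0)
(12, 17)
(12, 30)
(12, 48)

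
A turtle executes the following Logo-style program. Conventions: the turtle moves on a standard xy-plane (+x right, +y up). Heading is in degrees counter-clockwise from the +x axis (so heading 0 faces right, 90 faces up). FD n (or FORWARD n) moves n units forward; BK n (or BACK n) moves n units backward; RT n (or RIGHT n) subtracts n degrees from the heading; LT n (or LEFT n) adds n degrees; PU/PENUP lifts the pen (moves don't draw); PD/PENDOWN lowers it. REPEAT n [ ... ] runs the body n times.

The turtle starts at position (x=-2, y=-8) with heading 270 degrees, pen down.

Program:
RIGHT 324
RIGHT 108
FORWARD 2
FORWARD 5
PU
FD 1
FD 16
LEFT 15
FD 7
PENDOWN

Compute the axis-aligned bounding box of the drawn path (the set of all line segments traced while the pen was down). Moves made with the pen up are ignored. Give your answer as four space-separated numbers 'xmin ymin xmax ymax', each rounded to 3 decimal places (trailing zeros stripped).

Executing turtle program step by step:
Start: pos=(-2,-8), heading=270, pen down
RT 324: heading 270 -> 306
RT 108: heading 306 -> 198
FD 2: (-2,-8) -> (-3.902,-8.618) [heading=198, draw]
FD 5: (-3.902,-8.618) -> (-8.657,-10.163) [heading=198, draw]
PU: pen up
FD 1: (-8.657,-10.163) -> (-9.608,-10.472) [heading=198, move]
FD 16: (-9.608,-10.472) -> (-24.825,-15.416) [heading=198, move]
LT 15: heading 198 -> 213
FD 7: (-24.825,-15.416) -> (-30.696,-19.229) [heading=213, move]
PD: pen down
Final: pos=(-30.696,-19.229), heading=213, 2 segment(s) drawn

Segment endpoints: x in {-8.657, -3.902, -2}, y in {-10.163, -8.618, -8}
xmin=-8.657, ymin=-10.163, xmax=-2, ymax=-8

Answer: -8.657 -10.163 -2 -8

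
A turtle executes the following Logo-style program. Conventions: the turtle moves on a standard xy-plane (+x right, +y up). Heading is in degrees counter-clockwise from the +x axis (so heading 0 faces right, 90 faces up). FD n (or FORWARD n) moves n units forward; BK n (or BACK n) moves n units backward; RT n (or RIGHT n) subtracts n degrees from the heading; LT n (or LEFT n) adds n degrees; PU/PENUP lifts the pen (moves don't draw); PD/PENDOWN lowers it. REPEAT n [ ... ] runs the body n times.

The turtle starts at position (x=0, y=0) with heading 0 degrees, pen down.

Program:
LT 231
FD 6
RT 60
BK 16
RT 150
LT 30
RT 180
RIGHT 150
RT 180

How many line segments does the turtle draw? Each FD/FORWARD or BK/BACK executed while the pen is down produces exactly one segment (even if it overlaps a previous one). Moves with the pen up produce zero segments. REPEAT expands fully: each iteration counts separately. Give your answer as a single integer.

Answer: 2

Derivation:
Executing turtle program step by step:
Start: pos=(0,0), heading=0, pen down
LT 231: heading 0 -> 231
FD 6: (0,0) -> (-3.776,-4.663) [heading=231, draw]
RT 60: heading 231 -> 171
BK 16: (-3.776,-4.663) -> (12.027,-7.166) [heading=171, draw]
RT 150: heading 171 -> 21
LT 30: heading 21 -> 51
RT 180: heading 51 -> 231
RT 150: heading 231 -> 81
RT 180: heading 81 -> 261
Final: pos=(12.027,-7.166), heading=261, 2 segment(s) drawn
Segments drawn: 2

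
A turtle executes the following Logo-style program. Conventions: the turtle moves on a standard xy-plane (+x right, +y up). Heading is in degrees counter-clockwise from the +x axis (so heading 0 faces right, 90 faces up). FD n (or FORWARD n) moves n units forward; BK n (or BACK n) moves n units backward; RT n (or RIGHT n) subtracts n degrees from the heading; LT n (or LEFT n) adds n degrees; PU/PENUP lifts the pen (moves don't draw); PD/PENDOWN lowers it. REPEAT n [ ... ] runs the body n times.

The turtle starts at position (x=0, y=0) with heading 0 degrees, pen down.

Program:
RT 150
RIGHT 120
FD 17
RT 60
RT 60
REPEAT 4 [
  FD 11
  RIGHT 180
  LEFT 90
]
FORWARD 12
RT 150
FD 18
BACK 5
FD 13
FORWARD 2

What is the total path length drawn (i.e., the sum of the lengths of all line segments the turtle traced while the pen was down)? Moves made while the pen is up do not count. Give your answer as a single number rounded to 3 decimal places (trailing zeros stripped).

Executing turtle program step by step:
Start: pos=(0,0), heading=0, pen down
RT 150: heading 0 -> 210
RT 120: heading 210 -> 90
FD 17: (0,0) -> (0,17) [heading=90, draw]
RT 60: heading 90 -> 30
RT 60: heading 30 -> 330
REPEAT 4 [
  -- iteration 1/4 --
  FD 11: (0,17) -> (9.526,11.5) [heading=330, draw]
  RT 180: heading 330 -> 150
  LT 90: heading 150 -> 240
  -- iteration 2/4 --
  FD 11: (9.526,11.5) -> (4.026,1.974) [heading=240, draw]
  RT 180: heading 240 -> 60
  LT 90: heading 60 -> 150
  -- iteration 3/4 --
  FD 11: (4.026,1.974) -> (-5.5,7.474) [heading=150, draw]
  RT 180: heading 150 -> 330
  LT 90: heading 330 -> 60
  -- iteration 4/4 --
  FD 11: (-5.5,7.474) -> (0,17) [heading=60, draw]
  RT 180: heading 60 -> 240
  LT 90: heading 240 -> 330
]
FD 12: (0,17) -> (10.392,11) [heading=330, draw]
RT 150: heading 330 -> 180
FD 18: (10.392,11) -> (-7.608,11) [heading=180, draw]
BK 5: (-7.608,11) -> (-2.608,11) [heading=180, draw]
FD 13: (-2.608,11) -> (-15.608,11) [heading=180, draw]
FD 2: (-15.608,11) -> (-17.608,11) [heading=180, draw]
Final: pos=(-17.608,11), heading=180, 10 segment(s) drawn

Segment lengths:
  seg 1: (0,0) -> (0,17), length = 17
  seg 2: (0,17) -> (9.526,11.5), length = 11
  seg 3: (9.526,11.5) -> (4.026,1.974), length = 11
  seg 4: (4.026,1.974) -> (-5.5,7.474), length = 11
  seg 5: (-5.5,7.474) -> (0,17), length = 11
  seg 6: (0,17) -> (10.392,11), length = 12
  seg 7: (10.392,11) -> (-7.608,11), length = 18
  seg 8: (-7.608,11) -> (-2.608,11), length = 5
  seg 9: (-2.608,11) -> (-15.608,11), length = 13
  seg 10: (-15.608,11) -> (-17.608,11), length = 2
Total = 111

Answer: 111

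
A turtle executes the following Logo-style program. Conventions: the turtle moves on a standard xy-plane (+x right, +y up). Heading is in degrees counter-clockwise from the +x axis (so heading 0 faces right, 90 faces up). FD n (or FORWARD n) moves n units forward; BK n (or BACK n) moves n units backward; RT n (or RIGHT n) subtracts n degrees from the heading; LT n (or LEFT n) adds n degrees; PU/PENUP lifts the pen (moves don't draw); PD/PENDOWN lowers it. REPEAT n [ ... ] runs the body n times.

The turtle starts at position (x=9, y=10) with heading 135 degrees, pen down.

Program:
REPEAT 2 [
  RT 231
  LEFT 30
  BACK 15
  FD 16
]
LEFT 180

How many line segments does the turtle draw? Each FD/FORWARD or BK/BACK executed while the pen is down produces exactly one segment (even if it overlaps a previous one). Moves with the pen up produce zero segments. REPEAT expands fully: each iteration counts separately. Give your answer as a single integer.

Answer: 4

Derivation:
Executing turtle program step by step:
Start: pos=(9,10), heading=135, pen down
REPEAT 2 [
  -- iteration 1/2 --
  RT 231: heading 135 -> 264
  LT 30: heading 264 -> 294
  BK 15: (9,10) -> (2.899,23.703) [heading=294, draw]
  FD 16: (2.899,23.703) -> (9.407,9.086) [heading=294, draw]
  -- iteration 2/2 --
  RT 231: heading 294 -> 63
  LT 30: heading 63 -> 93
  BK 15: (9.407,9.086) -> (10.192,-5.893) [heading=93, draw]
  FD 16: (10.192,-5.893) -> (9.354,10.085) [heading=93, draw]
]
LT 180: heading 93 -> 273
Final: pos=(9.354,10.085), heading=273, 4 segment(s) drawn
Segments drawn: 4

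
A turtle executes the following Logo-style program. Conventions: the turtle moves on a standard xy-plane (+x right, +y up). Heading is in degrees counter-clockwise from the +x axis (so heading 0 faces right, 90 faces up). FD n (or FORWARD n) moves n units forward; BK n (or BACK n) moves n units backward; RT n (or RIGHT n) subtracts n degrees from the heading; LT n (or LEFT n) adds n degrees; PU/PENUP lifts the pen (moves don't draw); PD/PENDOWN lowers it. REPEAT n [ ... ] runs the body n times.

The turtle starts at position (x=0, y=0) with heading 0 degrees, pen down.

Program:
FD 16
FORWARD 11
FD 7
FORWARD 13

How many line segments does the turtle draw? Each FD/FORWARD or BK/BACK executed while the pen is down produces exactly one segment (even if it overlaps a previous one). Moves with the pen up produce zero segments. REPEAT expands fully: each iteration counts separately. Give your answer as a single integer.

Answer: 4

Derivation:
Executing turtle program step by step:
Start: pos=(0,0), heading=0, pen down
FD 16: (0,0) -> (16,0) [heading=0, draw]
FD 11: (16,0) -> (27,0) [heading=0, draw]
FD 7: (27,0) -> (34,0) [heading=0, draw]
FD 13: (34,0) -> (47,0) [heading=0, draw]
Final: pos=(47,0), heading=0, 4 segment(s) drawn
Segments drawn: 4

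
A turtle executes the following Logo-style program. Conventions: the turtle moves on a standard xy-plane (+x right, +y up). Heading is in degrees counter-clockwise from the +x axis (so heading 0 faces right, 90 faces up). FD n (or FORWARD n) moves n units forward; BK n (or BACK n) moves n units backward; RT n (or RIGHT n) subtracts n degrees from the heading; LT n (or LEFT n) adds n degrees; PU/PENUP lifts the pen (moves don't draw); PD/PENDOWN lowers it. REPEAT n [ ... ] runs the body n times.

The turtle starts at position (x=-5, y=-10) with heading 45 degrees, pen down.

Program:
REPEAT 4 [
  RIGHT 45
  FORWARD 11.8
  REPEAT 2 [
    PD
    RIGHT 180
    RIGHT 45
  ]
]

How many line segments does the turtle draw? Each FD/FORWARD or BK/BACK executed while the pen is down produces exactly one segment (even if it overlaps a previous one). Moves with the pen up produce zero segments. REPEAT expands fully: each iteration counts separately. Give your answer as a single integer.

Executing turtle program step by step:
Start: pos=(-5,-10), heading=45, pen down
REPEAT 4 [
  -- iteration 1/4 --
  RT 45: heading 45 -> 0
  FD 11.8: (-5,-10) -> (6.8,-10) [heading=0, draw]
  REPEAT 2 [
    -- iteration 1/2 --
    PD: pen down
    RT 180: heading 0 -> 180
    RT 45: heading 180 -> 135
    -- iteration 2/2 --
    PD: pen down
    RT 180: heading 135 -> 315
    RT 45: heading 315 -> 270
  ]
  -- iteration 2/4 --
  RT 45: heading 270 -> 225
  FD 11.8: (6.8,-10) -> (-1.544,-18.344) [heading=225, draw]
  REPEAT 2 [
    -- iteration 1/2 --
    PD: pen down
    RT 180: heading 225 -> 45
    RT 45: heading 45 -> 0
    -- iteration 2/2 --
    PD: pen down
    RT 180: heading 0 -> 180
    RT 45: heading 180 -> 135
  ]
  -- iteration 3/4 --
  RT 45: heading 135 -> 90
  FD 11.8: (-1.544,-18.344) -> (-1.544,-6.544) [heading=90, draw]
  REPEAT 2 [
    -- iteration 1/2 --
    PD: pen down
    RT 180: heading 90 -> 270
    RT 45: heading 270 -> 225
    -- iteration 2/2 --
    PD: pen down
    RT 180: heading 225 -> 45
    RT 45: heading 45 -> 0
  ]
  -- iteration 4/4 --
  RT 45: heading 0 -> 315
  FD 11.8: (-1.544,-6.544) -> (6.8,-14.888) [heading=315, draw]
  REPEAT 2 [
    -- iteration 1/2 --
    PD: pen down
    RT 180: heading 315 -> 135
    RT 45: heading 135 -> 90
    -- iteration 2/2 --
    PD: pen down
    RT 180: heading 90 -> 270
    RT 45: heading 270 -> 225
  ]
]
Final: pos=(6.8,-14.888), heading=225, 4 segment(s) drawn
Segments drawn: 4

Answer: 4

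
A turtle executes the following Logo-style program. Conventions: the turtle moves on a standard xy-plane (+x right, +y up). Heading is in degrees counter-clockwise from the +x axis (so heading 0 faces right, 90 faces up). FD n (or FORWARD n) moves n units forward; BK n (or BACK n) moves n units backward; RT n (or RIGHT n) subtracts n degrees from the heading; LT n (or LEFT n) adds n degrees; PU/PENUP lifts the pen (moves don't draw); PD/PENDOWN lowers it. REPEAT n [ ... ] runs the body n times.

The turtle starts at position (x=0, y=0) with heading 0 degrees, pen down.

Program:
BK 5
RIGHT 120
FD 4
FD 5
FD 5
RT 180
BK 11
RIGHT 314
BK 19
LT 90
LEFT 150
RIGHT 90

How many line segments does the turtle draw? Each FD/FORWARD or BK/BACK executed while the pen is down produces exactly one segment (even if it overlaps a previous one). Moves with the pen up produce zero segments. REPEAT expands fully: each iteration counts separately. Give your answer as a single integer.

Executing turtle program step by step:
Start: pos=(0,0), heading=0, pen down
BK 5: (0,0) -> (-5,0) [heading=0, draw]
RT 120: heading 0 -> 240
FD 4: (-5,0) -> (-7,-3.464) [heading=240, draw]
FD 5: (-7,-3.464) -> (-9.5,-7.794) [heading=240, draw]
FD 5: (-9.5,-7.794) -> (-12,-12.124) [heading=240, draw]
RT 180: heading 240 -> 60
BK 11: (-12,-12.124) -> (-17.5,-21.651) [heading=60, draw]
RT 314: heading 60 -> 106
BK 19: (-17.5,-21.651) -> (-12.263,-39.915) [heading=106, draw]
LT 90: heading 106 -> 196
LT 150: heading 196 -> 346
RT 90: heading 346 -> 256
Final: pos=(-12.263,-39.915), heading=256, 6 segment(s) drawn
Segments drawn: 6

Answer: 6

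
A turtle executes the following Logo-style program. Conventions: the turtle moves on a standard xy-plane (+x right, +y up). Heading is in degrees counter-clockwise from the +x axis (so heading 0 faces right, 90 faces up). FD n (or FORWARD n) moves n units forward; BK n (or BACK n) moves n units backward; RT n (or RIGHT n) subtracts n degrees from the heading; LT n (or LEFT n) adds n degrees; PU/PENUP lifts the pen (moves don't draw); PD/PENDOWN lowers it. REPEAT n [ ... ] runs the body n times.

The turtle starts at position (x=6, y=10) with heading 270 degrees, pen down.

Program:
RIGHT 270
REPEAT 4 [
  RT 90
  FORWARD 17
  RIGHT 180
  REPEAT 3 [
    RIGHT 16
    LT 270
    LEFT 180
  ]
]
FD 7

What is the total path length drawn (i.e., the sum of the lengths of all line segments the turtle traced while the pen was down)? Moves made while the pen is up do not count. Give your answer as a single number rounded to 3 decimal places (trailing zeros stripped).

Executing turtle program step by step:
Start: pos=(6,10), heading=270, pen down
RT 270: heading 270 -> 0
REPEAT 4 [
  -- iteration 1/4 --
  RT 90: heading 0 -> 270
  FD 17: (6,10) -> (6,-7) [heading=270, draw]
  RT 180: heading 270 -> 90
  REPEAT 3 [
    -- iteration 1/3 --
    RT 16: heading 90 -> 74
    LT 270: heading 74 -> 344
    LT 180: heading 344 -> 164
    -- iteration 2/3 --
    RT 16: heading 164 -> 148
    LT 270: heading 148 -> 58
    LT 180: heading 58 -> 238
    -- iteration 3/3 --
    RT 16: heading 238 -> 222
    LT 270: heading 222 -> 132
    LT 180: heading 132 -> 312
  ]
  -- iteration 2/4 --
  RT 90: heading 312 -> 222
  FD 17: (6,-7) -> (-6.633,-18.375) [heading=222, draw]
  RT 180: heading 222 -> 42
  REPEAT 3 [
    -- iteration 1/3 --
    RT 16: heading 42 -> 26
    LT 270: heading 26 -> 296
    LT 180: heading 296 -> 116
    -- iteration 2/3 --
    RT 16: heading 116 -> 100
    LT 270: heading 100 -> 10
    LT 180: heading 10 -> 190
    -- iteration 3/3 --
    RT 16: heading 190 -> 174
    LT 270: heading 174 -> 84
    LT 180: heading 84 -> 264
  ]
  -- iteration 3/4 --
  RT 90: heading 264 -> 174
  FD 17: (-6.633,-18.375) -> (-23.54,-16.598) [heading=174, draw]
  RT 180: heading 174 -> 354
  REPEAT 3 [
    -- iteration 1/3 --
    RT 16: heading 354 -> 338
    LT 270: heading 338 -> 248
    LT 180: heading 248 -> 68
    -- iteration 2/3 --
    RT 16: heading 68 -> 52
    LT 270: heading 52 -> 322
    LT 180: heading 322 -> 142
    -- iteration 3/3 --
    RT 16: heading 142 -> 126
    LT 270: heading 126 -> 36
    LT 180: heading 36 -> 216
  ]
  -- iteration 4/4 --
  RT 90: heading 216 -> 126
  FD 17: (-23.54,-16.598) -> (-33.533,-2.845) [heading=126, draw]
  RT 180: heading 126 -> 306
  REPEAT 3 [
    -- iteration 1/3 --
    RT 16: heading 306 -> 290
    LT 270: heading 290 -> 200
    LT 180: heading 200 -> 20
    -- iteration 2/3 --
    RT 16: heading 20 -> 4
    LT 270: heading 4 -> 274
    LT 180: heading 274 -> 94
    -- iteration 3/3 --
    RT 16: heading 94 -> 78
    LT 270: heading 78 -> 348
    LT 180: heading 348 -> 168
  ]
]
FD 7: (-33.533,-2.845) -> (-40.38,-1.39) [heading=168, draw]
Final: pos=(-40.38,-1.39), heading=168, 5 segment(s) drawn

Segment lengths:
  seg 1: (6,10) -> (6,-7), length = 17
  seg 2: (6,-7) -> (-6.633,-18.375), length = 17
  seg 3: (-6.633,-18.375) -> (-23.54,-16.598), length = 17
  seg 4: (-23.54,-16.598) -> (-33.533,-2.845), length = 17
  seg 5: (-33.533,-2.845) -> (-40.38,-1.39), length = 7
Total = 75

Answer: 75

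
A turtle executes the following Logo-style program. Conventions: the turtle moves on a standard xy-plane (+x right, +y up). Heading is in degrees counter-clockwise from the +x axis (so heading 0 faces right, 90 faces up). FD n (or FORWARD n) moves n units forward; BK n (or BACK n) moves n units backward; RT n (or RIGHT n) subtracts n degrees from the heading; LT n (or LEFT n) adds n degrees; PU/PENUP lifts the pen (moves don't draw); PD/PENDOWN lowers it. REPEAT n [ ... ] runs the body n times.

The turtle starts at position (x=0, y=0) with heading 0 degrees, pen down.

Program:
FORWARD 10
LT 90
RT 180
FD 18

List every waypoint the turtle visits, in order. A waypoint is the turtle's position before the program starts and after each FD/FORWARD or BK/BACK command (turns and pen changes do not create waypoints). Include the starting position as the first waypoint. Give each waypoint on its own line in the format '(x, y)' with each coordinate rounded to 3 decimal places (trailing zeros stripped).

Answer: (0, 0)
(10, 0)
(10, -18)

Derivation:
Executing turtle program step by step:
Start: pos=(0,0), heading=0, pen down
FD 10: (0,0) -> (10,0) [heading=0, draw]
LT 90: heading 0 -> 90
RT 180: heading 90 -> 270
FD 18: (10,0) -> (10,-18) [heading=270, draw]
Final: pos=(10,-18), heading=270, 2 segment(s) drawn
Waypoints (3 total):
(0, 0)
(10, 0)
(10, -18)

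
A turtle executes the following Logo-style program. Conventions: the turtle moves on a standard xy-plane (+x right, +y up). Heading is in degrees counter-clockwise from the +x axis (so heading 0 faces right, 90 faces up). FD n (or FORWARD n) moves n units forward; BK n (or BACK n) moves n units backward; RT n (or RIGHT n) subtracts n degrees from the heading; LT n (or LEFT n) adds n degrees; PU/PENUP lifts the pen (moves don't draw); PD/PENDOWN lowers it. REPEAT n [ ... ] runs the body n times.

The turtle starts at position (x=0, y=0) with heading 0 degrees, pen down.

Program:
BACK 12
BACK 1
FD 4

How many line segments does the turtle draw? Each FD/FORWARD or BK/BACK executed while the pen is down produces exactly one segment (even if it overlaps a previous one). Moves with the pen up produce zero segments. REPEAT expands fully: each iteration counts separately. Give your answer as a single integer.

Answer: 3

Derivation:
Executing turtle program step by step:
Start: pos=(0,0), heading=0, pen down
BK 12: (0,0) -> (-12,0) [heading=0, draw]
BK 1: (-12,0) -> (-13,0) [heading=0, draw]
FD 4: (-13,0) -> (-9,0) [heading=0, draw]
Final: pos=(-9,0), heading=0, 3 segment(s) drawn
Segments drawn: 3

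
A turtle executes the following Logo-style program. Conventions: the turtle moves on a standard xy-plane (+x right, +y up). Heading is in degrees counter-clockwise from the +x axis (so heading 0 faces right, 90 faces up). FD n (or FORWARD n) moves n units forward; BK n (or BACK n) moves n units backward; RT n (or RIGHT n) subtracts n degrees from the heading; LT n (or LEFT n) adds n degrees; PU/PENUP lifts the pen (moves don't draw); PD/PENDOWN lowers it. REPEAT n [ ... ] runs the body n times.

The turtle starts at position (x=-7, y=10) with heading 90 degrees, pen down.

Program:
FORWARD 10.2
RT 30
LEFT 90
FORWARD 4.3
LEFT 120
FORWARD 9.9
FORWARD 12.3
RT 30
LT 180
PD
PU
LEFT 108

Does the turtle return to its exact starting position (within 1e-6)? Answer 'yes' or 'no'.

Executing turtle program step by step:
Start: pos=(-7,10), heading=90, pen down
FD 10.2: (-7,10) -> (-7,20.2) [heading=90, draw]
RT 30: heading 90 -> 60
LT 90: heading 60 -> 150
FD 4.3: (-7,20.2) -> (-10.724,22.35) [heading=150, draw]
LT 120: heading 150 -> 270
FD 9.9: (-10.724,22.35) -> (-10.724,12.45) [heading=270, draw]
FD 12.3: (-10.724,12.45) -> (-10.724,0.15) [heading=270, draw]
RT 30: heading 270 -> 240
LT 180: heading 240 -> 60
PD: pen down
PU: pen up
LT 108: heading 60 -> 168
Final: pos=(-10.724,0.15), heading=168, 4 segment(s) drawn

Start position: (-7, 10)
Final position: (-10.724, 0.15)
Distance = 10.53; >= 1e-6 -> NOT closed

Answer: no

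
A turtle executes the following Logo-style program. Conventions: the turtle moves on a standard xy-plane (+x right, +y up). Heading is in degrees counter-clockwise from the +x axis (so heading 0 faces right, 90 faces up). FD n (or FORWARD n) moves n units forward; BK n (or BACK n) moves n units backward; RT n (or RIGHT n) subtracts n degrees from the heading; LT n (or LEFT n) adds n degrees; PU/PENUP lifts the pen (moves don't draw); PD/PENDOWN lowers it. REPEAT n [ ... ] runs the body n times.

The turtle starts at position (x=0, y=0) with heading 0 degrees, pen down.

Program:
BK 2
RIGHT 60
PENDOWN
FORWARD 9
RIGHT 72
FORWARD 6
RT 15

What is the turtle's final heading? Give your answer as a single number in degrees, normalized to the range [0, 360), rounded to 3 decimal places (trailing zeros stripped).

Executing turtle program step by step:
Start: pos=(0,0), heading=0, pen down
BK 2: (0,0) -> (-2,0) [heading=0, draw]
RT 60: heading 0 -> 300
PD: pen down
FD 9: (-2,0) -> (2.5,-7.794) [heading=300, draw]
RT 72: heading 300 -> 228
FD 6: (2.5,-7.794) -> (-1.515,-12.253) [heading=228, draw]
RT 15: heading 228 -> 213
Final: pos=(-1.515,-12.253), heading=213, 3 segment(s) drawn

Answer: 213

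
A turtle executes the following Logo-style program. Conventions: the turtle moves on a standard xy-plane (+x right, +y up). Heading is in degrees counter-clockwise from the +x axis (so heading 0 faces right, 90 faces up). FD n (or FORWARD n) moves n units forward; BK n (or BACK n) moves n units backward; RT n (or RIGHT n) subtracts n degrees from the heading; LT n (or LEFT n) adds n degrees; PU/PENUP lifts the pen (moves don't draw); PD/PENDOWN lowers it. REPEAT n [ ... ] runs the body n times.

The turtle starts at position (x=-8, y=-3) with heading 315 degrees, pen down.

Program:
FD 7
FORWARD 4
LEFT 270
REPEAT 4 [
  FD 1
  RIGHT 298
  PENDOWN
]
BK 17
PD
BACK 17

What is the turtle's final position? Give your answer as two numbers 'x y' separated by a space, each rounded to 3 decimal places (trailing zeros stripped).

Answer: 14.259 -43.152

Derivation:
Executing turtle program step by step:
Start: pos=(-8,-3), heading=315, pen down
FD 7: (-8,-3) -> (-3.05,-7.95) [heading=315, draw]
FD 4: (-3.05,-7.95) -> (-0.222,-10.778) [heading=315, draw]
LT 270: heading 315 -> 225
REPEAT 4 [
  -- iteration 1/4 --
  FD 1: (-0.222,-10.778) -> (-0.929,-11.485) [heading=225, draw]
  RT 298: heading 225 -> 287
  PD: pen down
  -- iteration 2/4 --
  FD 1: (-0.929,-11.485) -> (-0.637,-12.442) [heading=287, draw]
  RT 298: heading 287 -> 349
  PD: pen down
  -- iteration 3/4 --
  FD 1: (-0.637,-12.442) -> (0.345,-12.632) [heading=349, draw]
  RT 298: heading 349 -> 51
  PD: pen down
  -- iteration 4/4 --
  FD 1: (0.345,-12.632) -> (0.974,-11.855) [heading=51, draw]
  RT 298: heading 51 -> 113
  PD: pen down
]
BK 17: (0.974,-11.855) -> (7.617,-27.504) [heading=113, draw]
PD: pen down
BK 17: (7.617,-27.504) -> (14.259,-43.152) [heading=113, draw]
Final: pos=(14.259,-43.152), heading=113, 8 segment(s) drawn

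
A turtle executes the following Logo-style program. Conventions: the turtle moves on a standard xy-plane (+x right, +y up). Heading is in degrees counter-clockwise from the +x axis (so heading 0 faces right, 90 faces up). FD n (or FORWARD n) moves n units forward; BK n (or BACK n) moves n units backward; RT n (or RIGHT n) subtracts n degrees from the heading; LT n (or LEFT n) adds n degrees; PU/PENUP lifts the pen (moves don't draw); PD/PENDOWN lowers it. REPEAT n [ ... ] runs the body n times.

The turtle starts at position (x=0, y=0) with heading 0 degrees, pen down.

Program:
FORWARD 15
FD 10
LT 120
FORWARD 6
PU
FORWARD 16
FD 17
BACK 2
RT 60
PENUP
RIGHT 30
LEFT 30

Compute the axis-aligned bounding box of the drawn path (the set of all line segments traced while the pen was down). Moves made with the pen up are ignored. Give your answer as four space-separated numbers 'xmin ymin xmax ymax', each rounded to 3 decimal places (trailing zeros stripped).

Executing turtle program step by step:
Start: pos=(0,0), heading=0, pen down
FD 15: (0,0) -> (15,0) [heading=0, draw]
FD 10: (15,0) -> (25,0) [heading=0, draw]
LT 120: heading 0 -> 120
FD 6: (25,0) -> (22,5.196) [heading=120, draw]
PU: pen up
FD 16: (22,5.196) -> (14,19.053) [heading=120, move]
FD 17: (14,19.053) -> (5.5,33.775) [heading=120, move]
BK 2: (5.5,33.775) -> (6.5,32.043) [heading=120, move]
RT 60: heading 120 -> 60
PU: pen up
RT 30: heading 60 -> 30
LT 30: heading 30 -> 60
Final: pos=(6.5,32.043), heading=60, 3 segment(s) drawn

Segment endpoints: x in {0, 15, 22, 25}, y in {0, 5.196}
xmin=0, ymin=0, xmax=25, ymax=5.196

Answer: 0 0 25 5.196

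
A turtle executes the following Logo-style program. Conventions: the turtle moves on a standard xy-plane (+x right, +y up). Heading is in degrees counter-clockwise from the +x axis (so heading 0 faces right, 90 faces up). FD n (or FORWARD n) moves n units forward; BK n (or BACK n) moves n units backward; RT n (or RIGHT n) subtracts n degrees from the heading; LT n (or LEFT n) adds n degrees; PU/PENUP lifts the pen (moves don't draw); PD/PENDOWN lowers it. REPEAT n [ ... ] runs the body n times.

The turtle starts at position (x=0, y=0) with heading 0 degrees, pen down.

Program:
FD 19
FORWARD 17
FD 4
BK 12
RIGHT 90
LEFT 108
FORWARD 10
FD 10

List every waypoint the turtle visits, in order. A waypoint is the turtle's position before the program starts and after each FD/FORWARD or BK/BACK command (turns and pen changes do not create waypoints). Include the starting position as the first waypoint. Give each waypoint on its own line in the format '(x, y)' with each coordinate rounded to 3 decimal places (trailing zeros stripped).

Executing turtle program step by step:
Start: pos=(0,0), heading=0, pen down
FD 19: (0,0) -> (19,0) [heading=0, draw]
FD 17: (19,0) -> (36,0) [heading=0, draw]
FD 4: (36,0) -> (40,0) [heading=0, draw]
BK 12: (40,0) -> (28,0) [heading=0, draw]
RT 90: heading 0 -> 270
LT 108: heading 270 -> 18
FD 10: (28,0) -> (37.511,3.09) [heading=18, draw]
FD 10: (37.511,3.09) -> (47.021,6.18) [heading=18, draw]
Final: pos=(47.021,6.18), heading=18, 6 segment(s) drawn
Waypoints (7 total):
(0, 0)
(19, 0)
(36, 0)
(40, 0)
(28, 0)
(37.511, 3.09)
(47.021, 6.18)

Answer: (0, 0)
(19, 0)
(36, 0)
(40, 0)
(28, 0)
(37.511, 3.09)
(47.021, 6.18)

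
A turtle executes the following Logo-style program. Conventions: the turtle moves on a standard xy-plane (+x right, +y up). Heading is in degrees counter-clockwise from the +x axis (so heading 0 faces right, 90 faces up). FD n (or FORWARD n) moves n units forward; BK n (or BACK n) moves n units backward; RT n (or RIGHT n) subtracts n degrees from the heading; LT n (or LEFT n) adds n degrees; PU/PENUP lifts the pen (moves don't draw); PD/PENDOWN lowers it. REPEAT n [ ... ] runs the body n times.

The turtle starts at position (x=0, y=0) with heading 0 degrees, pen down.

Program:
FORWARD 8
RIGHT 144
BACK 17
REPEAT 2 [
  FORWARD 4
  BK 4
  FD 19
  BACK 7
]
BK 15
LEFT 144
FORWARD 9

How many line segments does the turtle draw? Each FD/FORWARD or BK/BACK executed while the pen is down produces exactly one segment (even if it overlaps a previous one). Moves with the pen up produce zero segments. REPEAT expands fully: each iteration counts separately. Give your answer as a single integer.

Answer: 12

Derivation:
Executing turtle program step by step:
Start: pos=(0,0), heading=0, pen down
FD 8: (0,0) -> (8,0) [heading=0, draw]
RT 144: heading 0 -> 216
BK 17: (8,0) -> (21.753,9.992) [heading=216, draw]
REPEAT 2 [
  -- iteration 1/2 --
  FD 4: (21.753,9.992) -> (18.517,7.641) [heading=216, draw]
  BK 4: (18.517,7.641) -> (21.753,9.992) [heading=216, draw]
  FD 19: (21.753,9.992) -> (6.382,-1.176) [heading=216, draw]
  BK 7: (6.382,-1.176) -> (12.045,2.939) [heading=216, draw]
  -- iteration 2/2 --
  FD 4: (12.045,2.939) -> (8.809,0.588) [heading=216, draw]
  BK 4: (8.809,0.588) -> (12.045,2.939) [heading=216, draw]
  FD 19: (12.045,2.939) -> (-3.326,-8.229) [heading=216, draw]
  BK 7: (-3.326,-8.229) -> (2.337,-4.114) [heading=216, draw]
]
BK 15: (2.337,-4.114) -> (14.472,4.702) [heading=216, draw]
LT 144: heading 216 -> 0
FD 9: (14.472,4.702) -> (23.472,4.702) [heading=0, draw]
Final: pos=(23.472,4.702), heading=0, 12 segment(s) drawn
Segments drawn: 12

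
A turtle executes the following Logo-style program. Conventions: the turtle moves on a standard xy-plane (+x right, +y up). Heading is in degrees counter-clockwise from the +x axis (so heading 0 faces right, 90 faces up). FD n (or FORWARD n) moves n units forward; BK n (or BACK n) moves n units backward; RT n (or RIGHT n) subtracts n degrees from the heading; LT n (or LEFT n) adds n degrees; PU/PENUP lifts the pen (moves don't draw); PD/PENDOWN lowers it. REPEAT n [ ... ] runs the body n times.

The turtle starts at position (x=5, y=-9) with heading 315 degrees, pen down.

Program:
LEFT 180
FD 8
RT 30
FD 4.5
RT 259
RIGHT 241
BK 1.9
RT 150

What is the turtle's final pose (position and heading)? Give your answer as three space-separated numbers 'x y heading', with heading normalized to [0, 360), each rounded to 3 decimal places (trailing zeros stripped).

Answer: -3.378 2.093 175

Derivation:
Executing turtle program step by step:
Start: pos=(5,-9), heading=315, pen down
LT 180: heading 315 -> 135
FD 8: (5,-9) -> (-0.657,-3.343) [heading=135, draw]
RT 30: heading 135 -> 105
FD 4.5: (-0.657,-3.343) -> (-1.822,1.004) [heading=105, draw]
RT 259: heading 105 -> 206
RT 241: heading 206 -> 325
BK 1.9: (-1.822,1.004) -> (-3.378,2.093) [heading=325, draw]
RT 150: heading 325 -> 175
Final: pos=(-3.378,2.093), heading=175, 3 segment(s) drawn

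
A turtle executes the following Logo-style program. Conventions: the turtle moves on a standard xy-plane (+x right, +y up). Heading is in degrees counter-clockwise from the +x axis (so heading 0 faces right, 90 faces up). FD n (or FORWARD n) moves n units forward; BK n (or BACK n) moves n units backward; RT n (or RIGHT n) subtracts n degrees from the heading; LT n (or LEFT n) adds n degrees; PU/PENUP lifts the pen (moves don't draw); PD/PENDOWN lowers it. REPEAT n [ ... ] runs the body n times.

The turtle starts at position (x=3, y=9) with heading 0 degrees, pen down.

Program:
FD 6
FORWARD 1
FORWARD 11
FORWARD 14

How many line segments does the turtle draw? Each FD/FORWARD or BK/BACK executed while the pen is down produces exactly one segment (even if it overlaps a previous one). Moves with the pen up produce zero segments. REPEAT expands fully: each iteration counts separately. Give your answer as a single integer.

Executing turtle program step by step:
Start: pos=(3,9), heading=0, pen down
FD 6: (3,9) -> (9,9) [heading=0, draw]
FD 1: (9,9) -> (10,9) [heading=0, draw]
FD 11: (10,9) -> (21,9) [heading=0, draw]
FD 14: (21,9) -> (35,9) [heading=0, draw]
Final: pos=(35,9), heading=0, 4 segment(s) drawn
Segments drawn: 4

Answer: 4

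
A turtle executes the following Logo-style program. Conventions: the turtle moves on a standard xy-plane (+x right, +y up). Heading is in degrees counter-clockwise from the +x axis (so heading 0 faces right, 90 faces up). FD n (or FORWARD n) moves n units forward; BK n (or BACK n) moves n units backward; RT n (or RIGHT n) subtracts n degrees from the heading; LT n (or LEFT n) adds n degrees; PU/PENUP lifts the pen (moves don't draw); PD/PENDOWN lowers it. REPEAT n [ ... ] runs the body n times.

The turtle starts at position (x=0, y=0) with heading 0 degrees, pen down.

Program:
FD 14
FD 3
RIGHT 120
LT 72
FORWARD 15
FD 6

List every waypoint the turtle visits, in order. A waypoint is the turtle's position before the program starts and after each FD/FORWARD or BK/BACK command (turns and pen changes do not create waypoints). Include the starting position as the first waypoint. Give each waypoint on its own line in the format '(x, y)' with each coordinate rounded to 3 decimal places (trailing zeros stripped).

Executing turtle program step by step:
Start: pos=(0,0), heading=0, pen down
FD 14: (0,0) -> (14,0) [heading=0, draw]
FD 3: (14,0) -> (17,0) [heading=0, draw]
RT 120: heading 0 -> 240
LT 72: heading 240 -> 312
FD 15: (17,0) -> (27.037,-11.147) [heading=312, draw]
FD 6: (27.037,-11.147) -> (31.052,-15.606) [heading=312, draw]
Final: pos=(31.052,-15.606), heading=312, 4 segment(s) drawn
Waypoints (5 total):
(0, 0)
(14, 0)
(17, 0)
(27.037, -11.147)
(31.052, -15.606)

Answer: (0, 0)
(14, 0)
(17, 0)
(27.037, -11.147)
(31.052, -15.606)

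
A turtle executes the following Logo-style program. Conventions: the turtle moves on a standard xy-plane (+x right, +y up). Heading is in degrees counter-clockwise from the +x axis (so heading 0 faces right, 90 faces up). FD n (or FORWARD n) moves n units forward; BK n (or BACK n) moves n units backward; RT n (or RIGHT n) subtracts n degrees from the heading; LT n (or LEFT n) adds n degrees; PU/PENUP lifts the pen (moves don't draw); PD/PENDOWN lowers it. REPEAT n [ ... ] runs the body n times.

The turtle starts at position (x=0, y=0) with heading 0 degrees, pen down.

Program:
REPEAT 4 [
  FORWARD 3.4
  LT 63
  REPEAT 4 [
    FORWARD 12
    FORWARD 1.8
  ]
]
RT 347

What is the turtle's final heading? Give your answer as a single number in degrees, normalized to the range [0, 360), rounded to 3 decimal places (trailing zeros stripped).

Answer: 265

Derivation:
Executing turtle program step by step:
Start: pos=(0,0), heading=0, pen down
REPEAT 4 [
  -- iteration 1/4 --
  FD 3.4: (0,0) -> (3.4,0) [heading=0, draw]
  LT 63: heading 0 -> 63
  REPEAT 4 [
    -- iteration 1/4 --
    FD 12: (3.4,0) -> (8.848,10.692) [heading=63, draw]
    FD 1.8: (8.848,10.692) -> (9.665,12.296) [heading=63, draw]
    -- iteration 2/4 --
    FD 12: (9.665,12.296) -> (15.113,22.988) [heading=63, draw]
    FD 1.8: (15.113,22.988) -> (15.93,24.592) [heading=63, draw]
    -- iteration 3/4 --
    FD 12: (15.93,24.592) -> (21.378,35.284) [heading=63, draw]
    FD 1.8: (21.378,35.284) -> (22.195,36.888) [heading=63, draw]
    -- iteration 4/4 --
    FD 12: (22.195,36.888) -> (27.643,47.58) [heading=63, draw]
    FD 1.8: (27.643,47.58) -> (28.46,49.184) [heading=63, draw]
  ]
  -- iteration 2/4 --
  FD 3.4: (28.46,49.184) -> (30.004,52.213) [heading=63, draw]
  LT 63: heading 63 -> 126
  REPEAT 4 [
    -- iteration 1/4 --
    FD 12: (30.004,52.213) -> (22.95,61.921) [heading=126, draw]
    FD 1.8: (22.95,61.921) -> (21.892,63.377) [heading=126, draw]
    -- iteration 2/4 --
    FD 12: (21.892,63.377) -> (14.839,73.086) [heading=126, draw]
    FD 1.8: (14.839,73.086) -> (13.781,74.542) [heading=126, draw]
    -- iteration 3/4 --
    FD 12: (13.781,74.542) -> (6.728,84.25) [heading=126, draw]
    FD 1.8: (6.728,84.25) -> (5.67,85.706) [heading=126, draw]
    -- iteration 4/4 --
    FD 12: (5.67,85.706) -> (-1.384,95.414) [heading=126, draw]
    FD 1.8: (-1.384,95.414) -> (-2.442,96.871) [heading=126, draw]
  ]
  -- iteration 3/4 --
  FD 3.4: (-2.442,96.871) -> (-4.44,99.621) [heading=126, draw]
  LT 63: heading 126 -> 189
  REPEAT 4 [
    -- iteration 1/4 --
    FD 12: (-4.44,99.621) -> (-16.293,97.744) [heading=189, draw]
    FD 1.8: (-16.293,97.744) -> (-18.07,97.463) [heading=189, draw]
    -- iteration 2/4 --
    FD 12: (-18.07,97.463) -> (-29.923,95.585) [heading=189, draw]
    FD 1.8: (-29.923,95.585) -> (-31.701,95.304) [heading=189, draw]
    -- iteration 3/4 --
    FD 12: (-31.701,95.304) -> (-43.553,93.427) [heading=189, draw]
    FD 1.8: (-43.553,93.427) -> (-45.331,93.145) [heading=189, draw]
    -- iteration 4/4 --
    FD 12: (-45.331,93.145) -> (-57.183,91.268) [heading=189, draw]
    FD 1.8: (-57.183,91.268) -> (-58.961,90.986) [heading=189, draw]
  ]
  -- iteration 4/4 --
  FD 3.4: (-58.961,90.986) -> (-62.319,90.454) [heading=189, draw]
  LT 63: heading 189 -> 252
  REPEAT 4 [
    -- iteration 1/4 --
    FD 12: (-62.319,90.454) -> (-66.027,79.042) [heading=252, draw]
    FD 1.8: (-66.027,79.042) -> (-66.583,77.33) [heading=252, draw]
    -- iteration 2/4 --
    FD 12: (-66.583,77.33) -> (-70.292,65.917) [heading=252, draw]
    FD 1.8: (-70.292,65.917) -> (-70.848,64.205) [heading=252, draw]
    -- iteration 3/4 --
    FD 12: (-70.848,64.205) -> (-74.556,52.792) [heading=252, draw]
    FD 1.8: (-74.556,52.792) -> (-75.112,51.081) [heading=252, draw]
    -- iteration 4/4 --
    FD 12: (-75.112,51.081) -> (-78.82,39.668) [heading=252, draw]
    FD 1.8: (-78.82,39.668) -> (-79.377,37.956) [heading=252, draw]
  ]
]
RT 347: heading 252 -> 265
Final: pos=(-79.377,37.956), heading=265, 36 segment(s) drawn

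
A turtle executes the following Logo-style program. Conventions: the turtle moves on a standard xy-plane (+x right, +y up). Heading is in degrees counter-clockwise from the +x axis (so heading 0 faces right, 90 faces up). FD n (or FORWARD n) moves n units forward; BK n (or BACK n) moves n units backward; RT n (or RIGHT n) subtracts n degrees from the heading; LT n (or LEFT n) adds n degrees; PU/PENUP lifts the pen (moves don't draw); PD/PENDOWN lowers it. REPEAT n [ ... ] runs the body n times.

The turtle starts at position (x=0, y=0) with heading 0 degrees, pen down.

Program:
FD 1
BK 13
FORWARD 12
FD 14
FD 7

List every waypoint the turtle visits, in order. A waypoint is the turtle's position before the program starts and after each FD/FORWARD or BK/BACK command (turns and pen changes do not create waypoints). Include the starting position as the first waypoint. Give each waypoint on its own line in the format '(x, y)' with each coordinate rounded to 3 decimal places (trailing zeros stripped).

Executing turtle program step by step:
Start: pos=(0,0), heading=0, pen down
FD 1: (0,0) -> (1,0) [heading=0, draw]
BK 13: (1,0) -> (-12,0) [heading=0, draw]
FD 12: (-12,0) -> (0,0) [heading=0, draw]
FD 14: (0,0) -> (14,0) [heading=0, draw]
FD 7: (14,0) -> (21,0) [heading=0, draw]
Final: pos=(21,0), heading=0, 5 segment(s) drawn
Waypoints (6 total):
(0, 0)
(1, 0)
(-12, 0)
(0, 0)
(14, 0)
(21, 0)

Answer: (0, 0)
(1, 0)
(-12, 0)
(0, 0)
(14, 0)
(21, 0)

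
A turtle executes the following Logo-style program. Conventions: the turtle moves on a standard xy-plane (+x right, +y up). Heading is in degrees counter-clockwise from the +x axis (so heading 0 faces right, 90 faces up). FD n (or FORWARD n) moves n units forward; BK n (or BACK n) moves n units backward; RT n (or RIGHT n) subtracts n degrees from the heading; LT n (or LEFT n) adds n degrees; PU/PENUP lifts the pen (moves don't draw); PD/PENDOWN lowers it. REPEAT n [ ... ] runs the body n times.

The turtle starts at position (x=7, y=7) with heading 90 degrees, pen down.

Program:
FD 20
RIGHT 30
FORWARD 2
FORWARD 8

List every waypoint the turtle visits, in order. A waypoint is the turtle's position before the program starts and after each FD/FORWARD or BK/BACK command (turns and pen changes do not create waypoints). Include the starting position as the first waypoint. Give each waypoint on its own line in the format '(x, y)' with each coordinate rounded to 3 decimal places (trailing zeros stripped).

Executing turtle program step by step:
Start: pos=(7,7), heading=90, pen down
FD 20: (7,7) -> (7,27) [heading=90, draw]
RT 30: heading 90 -> 60
FD 2: (7,27) -> (8,28.732) [heading=60, draw]
FD 8: (8,28.732) -> (12,35.66) [heading=60, draw]
Final: pos=(12,35.66), heading=60, 3 segment(s) drawn
Waypoints (4 total):
(7, 7)
(7, 27)
(8, 28.732)
(12, 35.66)

Answer: (7, 7)
(7, 27)
(8, 28.732)
(12, 35.66)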